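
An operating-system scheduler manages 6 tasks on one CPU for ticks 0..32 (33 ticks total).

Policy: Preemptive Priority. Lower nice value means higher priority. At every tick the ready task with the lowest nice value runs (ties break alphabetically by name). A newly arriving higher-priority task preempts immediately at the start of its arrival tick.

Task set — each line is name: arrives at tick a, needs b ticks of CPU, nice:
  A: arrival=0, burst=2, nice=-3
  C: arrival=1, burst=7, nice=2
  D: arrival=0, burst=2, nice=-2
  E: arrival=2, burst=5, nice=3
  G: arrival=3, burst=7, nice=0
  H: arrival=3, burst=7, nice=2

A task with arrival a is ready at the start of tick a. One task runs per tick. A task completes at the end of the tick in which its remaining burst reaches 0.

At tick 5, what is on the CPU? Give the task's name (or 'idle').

t=0: ready={A,D} → run A
t=1: ready={A,C,D} → run A
t=2: ready={C,D,E} → run D
t=3: ready={C,D,E,G,H} → run D
t=4: ready={C,E,G,H} → run G
t=5: ready={C,E,G,H} → run G
t=6: ready={C,E,G,H} → run G
t=7: ready={C,E,G,H} → run G
t=8: ready={C,E,G,H} → run G
t=9: ready={C,E,G,H} → run G
t=10: ready={C,E,G,H} → run G
t=11: ready={C,E,H} → run C
t=12: ready={C,E,H} → run C
t=13: ready={C,E,H} → run C
t=14: ready={C,E,H} → run C
t=15: ready={C,E,H} → run C
t=16: ready={C,E,H} → run C
t=17: ready={C,E,H} → run C
t=18: ready={E,H} → run H
t=19: ready={E,H} → run H
t=20: ready={E,H} → run H
t=21: ready={E,H} → run H
t=22: ready={E,H} → run H
t=23: ready={E,H} → run H
t=24: ready={E,H} → run H
t=25: ready={E} → run E
t=26: ready={E} → run E
t=27: ready={E} → run E
t=28: ready={E} → run E
t=29: ready={E} → run E
t=30: (idle)
t=31: (idle)
t=32: (idle)

running at tick 5 = G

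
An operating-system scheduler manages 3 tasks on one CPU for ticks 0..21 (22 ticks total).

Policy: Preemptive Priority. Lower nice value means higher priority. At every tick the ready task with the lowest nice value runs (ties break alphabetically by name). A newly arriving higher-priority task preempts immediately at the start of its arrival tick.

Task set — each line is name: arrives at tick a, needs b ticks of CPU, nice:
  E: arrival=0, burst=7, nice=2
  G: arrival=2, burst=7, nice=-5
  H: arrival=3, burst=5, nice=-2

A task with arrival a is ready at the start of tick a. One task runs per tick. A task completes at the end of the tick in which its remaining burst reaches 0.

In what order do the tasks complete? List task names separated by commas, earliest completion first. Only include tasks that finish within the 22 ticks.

t=0: ready={E} → run E
t=1: ready={E} → run E
t=2: ready={E,G} → run G
t=3: ready={E,G,H} → run G
t=4: ready={E,G,H} → run G
t=5: ready={E,G,H} → run G
t=6: ready={E,G,H} → run G
t=7: ready={E,G,H} → run G
t=8: ready={E,G,H} → run G
t=9: ready={E,H} → run H
t=10: ready={E,H} → run H
t=11: ready={E,H} → run H
t=12: ready={E,H} → run H
t=13: ready={E,H} → run H
t=14: ready={E} → run E
t=15: ready={E} → run E
t=16: ready={E} → run E
t=17: ready={E} → run E
t=18: ready={E} → run E
t=19: (idle)
t=20: (idle)
t=21: (idle)

completion order = G, H, E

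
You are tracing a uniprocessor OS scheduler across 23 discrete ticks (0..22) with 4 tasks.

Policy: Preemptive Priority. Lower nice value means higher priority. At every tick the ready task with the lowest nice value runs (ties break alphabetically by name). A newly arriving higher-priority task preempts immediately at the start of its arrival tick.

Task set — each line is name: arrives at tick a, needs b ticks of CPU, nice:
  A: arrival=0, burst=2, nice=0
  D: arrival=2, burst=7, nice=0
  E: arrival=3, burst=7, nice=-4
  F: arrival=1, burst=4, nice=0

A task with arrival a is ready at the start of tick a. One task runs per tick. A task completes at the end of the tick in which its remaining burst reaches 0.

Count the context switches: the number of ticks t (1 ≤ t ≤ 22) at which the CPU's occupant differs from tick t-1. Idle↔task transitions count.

context switches = 5

t=0: ready={A} → run A
t=1: ready={A,F} → run A
t=2: ready={D,F} → run D
t=3: ready={D,E,F} → run E
t=4: ready={D,E,F} → run E
t=5: ready={D,E,F} → run E
t=6: ready={D,E,F} → run E
t=7: ready={D,E,F} → run E
t=8: ready={D,E,F} → run E
t=9: ready={D,E,F} → run E
t=10: ready={D,F} → run D
t=11: ready={D,F} → run D
t=12: ready={D,F} → run D
t=13: ready={D,F} → run D
t=14: ready={D,F} → run D
t=15: ready={D,F} → run D
t=16: ready={F} → run F
t=17: ready={F} → run F
t=18: ready={F} → run F
t=19: ready={F} → run F
t=20: (idle)
t=21: (idle)
t=22: (idle)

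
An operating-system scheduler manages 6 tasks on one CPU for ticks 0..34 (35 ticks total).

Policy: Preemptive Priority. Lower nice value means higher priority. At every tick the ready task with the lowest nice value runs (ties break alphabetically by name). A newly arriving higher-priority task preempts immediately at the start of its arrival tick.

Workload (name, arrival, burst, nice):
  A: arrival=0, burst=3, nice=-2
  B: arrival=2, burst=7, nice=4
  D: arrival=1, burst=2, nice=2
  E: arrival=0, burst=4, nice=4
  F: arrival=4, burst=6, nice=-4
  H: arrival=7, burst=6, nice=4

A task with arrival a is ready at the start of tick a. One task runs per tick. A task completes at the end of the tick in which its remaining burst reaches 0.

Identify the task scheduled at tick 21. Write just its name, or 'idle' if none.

t=0: ready={A,E} → run A
t=1: ready={A,D,E} → run A
t=2: ready={A,B,D,E} → run A
t=3: ready={B,D,E} → run D
t=4: ready={B,D,E,F} → run F
t=5: ready={B,D,E,F} → run F
t=6: ready={B,D,E,F} → run F
t=7: ready={B,D,E,F,H} → run F
t=8: ready={B,D,E,F,H} → run F
t=9: ready={B,D,E,F,H} → run F
t=10: ready={B,D,E,H} → run D
t=11: ready={B,E,H} → run B
t=12: ready={B,E,H} → run B
t=13: ready={B,E,H} → run B
t=14: ready={B,E,H} → run B
t=15: ready={B,E,H} → run B
t=16: ready={B,E,H} → run B
t=17: ready={B,E,H} → run B
t=18: ready={E,H} → run E
t=19: ready={E,H} → run E
t=20: ready={E,H} → run E
t=21: ready={E,H} → run E
t=22: ready={H} → run H
t=23: ready={H} → run H
t=24: ready={H} → run H
t=25: ready={H} → run H
t=26: ready={H} → run H
t=27: ready={H} → run H
t=28: (idle)
t=29: (idle)
t=30: (idle)
t=31: (idle)
t=32: (idle)
t=33: (idle)
t=34: (idle)

running at tick 21 = E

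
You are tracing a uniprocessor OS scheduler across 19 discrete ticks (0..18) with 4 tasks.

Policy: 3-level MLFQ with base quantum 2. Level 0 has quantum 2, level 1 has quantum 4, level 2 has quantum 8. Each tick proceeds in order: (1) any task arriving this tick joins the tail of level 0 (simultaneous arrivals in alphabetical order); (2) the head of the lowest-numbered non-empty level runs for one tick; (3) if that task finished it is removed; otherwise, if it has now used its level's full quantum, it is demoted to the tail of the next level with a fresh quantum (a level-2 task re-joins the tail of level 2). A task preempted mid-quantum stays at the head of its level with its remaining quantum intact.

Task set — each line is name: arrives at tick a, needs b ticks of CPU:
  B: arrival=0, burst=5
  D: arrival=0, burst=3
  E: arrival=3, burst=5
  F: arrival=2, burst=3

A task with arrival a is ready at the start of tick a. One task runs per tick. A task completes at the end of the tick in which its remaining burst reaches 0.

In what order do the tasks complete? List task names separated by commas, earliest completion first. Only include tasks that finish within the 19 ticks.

t=0: L0/L1/L2 = BD/-/- → run B
t=1: L0/L1/L2 = BD/-/- → run B
t=2: L0/L1/L2 = DF/B/- → run D
t=3: L0/L1/L2 = DFE/B/- → run D
t=4: L0/L1/L2 = FE/BD/- → run F
t=5: L0/L1/L2 = FE/BD/- → run F
t=6: L0/L1/L2 = E/BDF/- → run E
t=7: L0/L1/L2 = E/BDF/- → run E
t=8: L0/L1/L2 = -/BDFE/- → run B
t=9: L0/L1/L2 = -/BDFE/- → run B
t=10: L0/L1/L2 = -/BDFE/- → run B
t=11: L0/L1/L2 = -/DFE/- → run D
t=12: L0/L1/L2 = -/FE/- → run F
t=13: L0/L1/L2 = -/E/- → run E
t=14: L0/L1/L2 = -/E/- → run E
t=15: L0/L1/L2 = -/E/- → run E
t=16: (idle)
t=17: (idle)
t=18: (idle)

completion order = B, D, F, E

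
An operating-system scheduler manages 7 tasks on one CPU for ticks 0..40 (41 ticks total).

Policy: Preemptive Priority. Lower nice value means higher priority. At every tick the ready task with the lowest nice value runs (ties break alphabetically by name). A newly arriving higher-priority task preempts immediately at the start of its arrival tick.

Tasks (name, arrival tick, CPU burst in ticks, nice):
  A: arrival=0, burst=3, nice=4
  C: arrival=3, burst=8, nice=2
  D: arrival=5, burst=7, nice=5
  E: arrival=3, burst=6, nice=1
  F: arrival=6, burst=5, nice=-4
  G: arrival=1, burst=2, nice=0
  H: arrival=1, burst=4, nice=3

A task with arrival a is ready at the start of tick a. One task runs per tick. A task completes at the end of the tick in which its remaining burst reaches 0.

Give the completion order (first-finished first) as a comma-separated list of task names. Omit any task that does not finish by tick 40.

t=0: ready={A} → run A
t=1: ready={A,G,H} → run G
t=2: ready={A,G,H} → run G
t=3: ready={A,C,E,H} → run E
t=4: ready={A,C,E,H} → run E
t=5: ready={A,C,D,E,H} → run E
t=6: ready={A,C,D,E,F,H} → run F
t=7: ready={A,C,D,E,F,H} → run F
t=8: ready={A,C,D,E,F,H} → run F
t=9: ready={A,C,D,E,F,H} → run F
t=10: ready={A,C,D,E,F,H} → run F
t=11: ready={A,C,D,E,H} → run E
t=12: ready={A,C,D,E,H} → run E
t=13: ready={A,C,D,E,H} → run E
t=14: ready={A,C,D,H} → run C
t=15: ready={A,C,D,H} → run C
t=16: ready={A,C,D,H} → run C
t=17: ready={A,C,D,H} → run C
t=18: ready={A,C,D,H} → run C
t=19: ready={A,C,D,H} → run C
t=20: ready={A,C,D,H} → run C
t=21: ready={A,C,D,H} → run C
t=22: ready={A,D,H} → run H
t=23: ready={A,D,H} → run H
t=24: ready={A,D,H} → run H
t=25: ready={A,D,H} → run H
t=26: ready={A,D} → run A
t=27: ready={A,D} → run A
t=28: ready={D} → run D
t=29: ready={D} → run D
t=30: ready={D} → run D
t=31: ready={D} → run D
t=32: ready={D} → run D
t=33: ready={D} → run D
t=34: ready={D} → run D
t=35: (idle)
t=36: (idle)
t=37: (idle)
t=38: (idle)
t=39: (idle)
t=40: (idle)

completion order = G, F, E, C, H, A, D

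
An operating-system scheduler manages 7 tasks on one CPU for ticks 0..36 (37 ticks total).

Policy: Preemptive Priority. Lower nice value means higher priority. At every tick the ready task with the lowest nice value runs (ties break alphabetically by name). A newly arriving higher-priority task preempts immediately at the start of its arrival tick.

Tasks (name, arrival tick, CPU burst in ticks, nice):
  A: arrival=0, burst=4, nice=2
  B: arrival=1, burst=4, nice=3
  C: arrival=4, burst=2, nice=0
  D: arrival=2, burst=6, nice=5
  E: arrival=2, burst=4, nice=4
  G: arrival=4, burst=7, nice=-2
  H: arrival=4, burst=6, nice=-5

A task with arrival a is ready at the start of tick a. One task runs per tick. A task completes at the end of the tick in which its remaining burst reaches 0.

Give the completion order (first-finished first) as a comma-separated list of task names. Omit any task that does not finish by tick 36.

completion order = A, H, G, C, B, E, D

t=0: ready={A} → run A
t=1: ready={A,B} → run A
t=2: ready={A,B,D,E} → run A
t=3: ready={A,B,D,E} → run A
t=4: ready={B,C,D,E,G,H} → run H
t=5: ready={B,C,D,E,G,H} → run H
t=6: ready={B,C,D,E,G,H} → run H
t=7: ready={B,C,D,E,G,H} → run H
t=8: ready={B,C,D,E,G,H} → run H
t=9: ready={B,C,D,E,G,H} → run H
t=10: ready={B,C,D,E,G} → run G
t=11: ready={B,C,D,E,G} → run G
t=12: ready={B,C,D,E,G} → run G
t=13: ready={B,C,D,E,G} → run G
t=14: ready={B,C,D,E,G} → run G
t=15: ready={B,C,D,E,G} → run G
t=16: ready={B,C,D,E,G} → run G
t=17: ready={B,C,D,E} → run C
t=18: ready={B,C,D,E} → run C
t=19: ready={B,D,E} → run B
t=20: ready={B,D,E} → run B
t=21: ready={B,D,E} → run B
t=22: ready={B,D,E} → run B
t=23: ready={D,E} → run E
t=24: ready={D,E} → run E
t=25: ready={D,E} → run E
t=26: ready={D,E} → run E
t=27: ready={D} → run D
t=28: ready={D} → run D
t=29: ready={D} → run D
t=30: ready={D} → run D
t=31: ready={D} → run D
t=32: ready={D} → run D
t=33: (idle)
t=34: (idle)
t=35: (idle)
t=36: (idle)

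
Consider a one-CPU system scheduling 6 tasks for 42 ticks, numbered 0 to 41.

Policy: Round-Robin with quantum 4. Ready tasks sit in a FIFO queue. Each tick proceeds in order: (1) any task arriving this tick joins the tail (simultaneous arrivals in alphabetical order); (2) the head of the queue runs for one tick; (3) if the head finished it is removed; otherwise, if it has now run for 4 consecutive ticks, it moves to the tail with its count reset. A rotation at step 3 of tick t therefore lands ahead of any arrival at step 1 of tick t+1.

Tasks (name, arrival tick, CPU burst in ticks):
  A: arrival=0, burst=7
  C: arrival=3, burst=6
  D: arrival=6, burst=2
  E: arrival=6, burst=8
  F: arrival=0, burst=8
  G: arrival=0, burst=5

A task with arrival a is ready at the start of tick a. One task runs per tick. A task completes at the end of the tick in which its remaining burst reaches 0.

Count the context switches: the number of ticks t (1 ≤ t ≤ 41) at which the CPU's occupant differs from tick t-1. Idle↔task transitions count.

context switches = 11

t=0: queue=[A,F,G] q_used=0 → run A
t=1: queue=[A,F,G] q_used=1 → run A
t=2: queue=[A,F,G] q_used=2 → run A
t=3: queue=[A,F,G,C] q_used=3 → run A
t=4: queue=[F,G,C,A] q_used=0 → run F
t=5: queue=[F,G,C,A] q_used=1 → run F
t=6: queue=[F,G,C,A,D,E] q_used=2 → run F
t=7: queue=[F,G,C,A,D,E] q_used=3 → run F
t=8: queue=[G,C,A,D,E,F] q_used=0 → run G
t=9: queue=[G,C,A,D,E,F] q_used=1 → run G
t=10: queue=[G,C,A,D,E,F] q_used=2 → run G
t=11: queue=[G,C,A,D,E,F] q_used=3 → run G
t=12: queue=[C,A,D,E,F,G] q_used=0 → run C
t=13: queue=[C,A,D,E,F,G] q_used=1 → run C
t=14: queue=[C,A,D,E,F,G] q_used=2 → run C
t=15: queue=[C,A,D,E,F,G] q_used=3 → run C
t=16: queue=[A,D,E,F,G,C] q_used=0 → run A
t=17: queue=[A,D,E,F,G,C] q_used=1 → run A
t=18: queue=[A,D,E,F,G,C] q_used=2 → run A
t=19: queue=[D,E,F,G,C] q_used=0 → run D
t=20: queue=[D,E,F,G,C] q_used=1 → run D
t=21: queue=[E,F,G,C] q_used=0 → run E
t=22: queue=[E,F,G,C] q_used=1 → run E
t=23: queue=[E,F,G,C] q_used=2 → run E
t=24: queue=[E,F,G,C] q_used=3 → run E
t=25: queue=[F,G,C,E] q_used=0 → run F
t=26: queue=[F,G,C,E] q_used=1 → run F
t=27: queue=[F,G,C,E] q_used=2 → run F
t=28: queue=[F,G,C,E] q_used=3 → run F
t=29: queue=[G,C,E] q_used=0 → run G
t=30: queue=[C,E] q_used=0 → run C
t=31: queue=[C,E] q_used=1 → run C
t=32: queue=[E] q_used=0 → run E
t=33: queue=[E] q_used=1 → run E
t=34: queue=[E] q_used=2 → run E
t=35: queue=[E] q_used=3 → run E
t=36: (idle)
t=37: (idle)
t=38: (idle)
t=39: (idle)
t=40: (idle)
t=41: (idle)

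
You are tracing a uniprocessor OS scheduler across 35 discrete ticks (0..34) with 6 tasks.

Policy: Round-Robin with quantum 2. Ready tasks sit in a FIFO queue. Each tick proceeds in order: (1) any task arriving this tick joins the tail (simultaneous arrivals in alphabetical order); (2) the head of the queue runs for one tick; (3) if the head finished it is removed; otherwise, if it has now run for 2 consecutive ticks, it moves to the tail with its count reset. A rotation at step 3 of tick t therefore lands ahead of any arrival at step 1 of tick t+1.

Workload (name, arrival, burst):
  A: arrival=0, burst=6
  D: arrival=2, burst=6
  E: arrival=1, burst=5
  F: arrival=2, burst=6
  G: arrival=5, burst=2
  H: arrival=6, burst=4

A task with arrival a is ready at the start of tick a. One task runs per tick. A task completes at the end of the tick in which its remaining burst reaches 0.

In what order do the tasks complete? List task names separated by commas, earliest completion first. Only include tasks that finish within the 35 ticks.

completion order = G, A, E, H, D, F

t=0: queue=[A] q_used=0 → run A
t=1: queue=[A,E] q_used=1 → run A
t=2: queue=[E,A,D,F] q_used=0 → run E
t=3: queue=[E,A,D,F] q_used=1 → run E
t=4: queue=[A,D,F,E] q_used=0 → run A
t=5: queue=[A,D,F,E,G] q_used=1 → run A
t=6: queue=[D,F,E,G,A,H] q_used=0 → run D
t=7: queue=[D,F,E,G,A,H] q_used=1 → run D
t=8: queue=[F,E,G,A,H,D] q_used=0 → run F
t=9: queue=[F,E,G,A,H,D] q_used=1 → run F
t=10: queue=[E,G,A,H,D,F] q_used=0 → run E
t=11: queue=[E,G,A,H,D,F] q_used=1 → run E
t=12: queue=[G,A,H,D,F,E] q_used=0 → run G
t=13: queue=[G,A,H,D,F,E] q_used=1 → run G
t=14: queue=[A,H,D,F,E] q_used=0 → run A
t=15: queue=[A,H,D,F,E] q_used=1 → run A
t=16: queue=[H,D,F,E] q_used=0 → run H
t=17: queue=[H,D,F,E] q_used=1 → run H
t=18: queue=[D,F,E,H] q_used=0 → run D
t=19: queue=[D,F,E,H] q_used=1 → run D
t=20: queue=[F,E,H,D] q_used=0 → run F
t=21: queue=[F,E,H,D] q_used=1 → run F
t=22: queue=[E,H,D,F] q_used=0 → run E
t=23: queue=[H,D,F] q_used=0 → run H
t=24: queue=[H,D,F] q_used=1 → run H
t=25: queue=[D,F] q_used=0 → run D
t=26: queue=[D,F] q_used=1 → run D
t=27: queue=[F] q_used=0 → run F
t=28: queue=[F] q_used=1 → run F
t=29: (idle)
t=30: (idle)
t=31: (idle)
t=32: (idle)
t=33: (idle)
t=34: (idle)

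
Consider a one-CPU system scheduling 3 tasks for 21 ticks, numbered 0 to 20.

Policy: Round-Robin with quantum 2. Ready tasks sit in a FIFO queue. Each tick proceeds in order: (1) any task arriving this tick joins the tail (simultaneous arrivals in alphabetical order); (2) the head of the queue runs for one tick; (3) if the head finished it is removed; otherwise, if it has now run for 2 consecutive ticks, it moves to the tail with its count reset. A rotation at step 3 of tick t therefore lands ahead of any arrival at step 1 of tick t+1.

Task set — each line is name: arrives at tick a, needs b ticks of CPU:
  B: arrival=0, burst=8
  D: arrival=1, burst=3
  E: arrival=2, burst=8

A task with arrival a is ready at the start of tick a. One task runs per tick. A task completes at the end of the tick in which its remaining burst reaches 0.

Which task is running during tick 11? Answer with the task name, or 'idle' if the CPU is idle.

t=0: queue=[B] q_used=0 → run B
t=1: queue=[B,D] q_used=1 → run B
t=2: queue=[D,B,E] q_used=0 → run D
t=3: queue=[D,B,E] q_used=1 → run D
t=4: queue=[B,E,D] q_used=0 → run B
t=5: queue=[B,E,D] q_used=1 → run B
t=6: queue=[E,D,B] q_used=0 → run E
t=7: queue=[E,D,B] q_used=1 → run E
t=8: queue=[D,B,E] q_used=0 → run D
t=9: queue=[B,E] q_used=0 → run B
t=10: queue=[B,E] q_used=1 → run B
t=11: queue=[E,B] q_used=0 → run E
t=12: queue=[E,B] q_used=1 → run E
t=13: queue=[B,E] q_used=0 → run B
t=14: queue=[B,E] q_used=1 → run B
t=15: queue=[E] q_used=0 → run E
t=16: queue=[E] q_used=1 → run E
t=17: queue=[E] q_used=0 → run E
t=18: queue=[E] q_used=1 → run E
t=19: (idle)
t=20: (idle)

running at tick 11 = E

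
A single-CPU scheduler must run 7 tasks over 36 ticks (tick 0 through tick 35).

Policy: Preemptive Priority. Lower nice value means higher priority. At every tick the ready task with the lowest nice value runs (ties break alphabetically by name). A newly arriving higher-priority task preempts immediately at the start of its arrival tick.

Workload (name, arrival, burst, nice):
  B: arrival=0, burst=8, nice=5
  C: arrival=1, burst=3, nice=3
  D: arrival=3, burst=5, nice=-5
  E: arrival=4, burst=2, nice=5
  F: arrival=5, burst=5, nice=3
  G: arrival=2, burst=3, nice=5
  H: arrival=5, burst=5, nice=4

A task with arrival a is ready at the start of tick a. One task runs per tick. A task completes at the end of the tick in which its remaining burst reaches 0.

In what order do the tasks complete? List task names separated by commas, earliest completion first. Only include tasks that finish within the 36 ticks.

t=0: ready={B} → run B
t=1: ready={B,C} → run C
t=2: ready={B,C,G} → run C
t=3: ready={B,C,D,G} → run D
t=4: ready={B,C,D,E,G} → run D
t=5: ready={B,C,D,E,F,G,H} → run D
t=6: ready={B,C,D,E,F,G,H} → run D
t=7: ready={B,C,D,E,F,G,H} → run D
t=8: ready={B,C,E,F,G,H} → run C
t=9: ready={B,E,F,G,H} → run F
t=10: ready={B,E,F,G,H} → run F
t=11: ready={B,E,F,G,H} → run F
t=12: ready={B,E,F,G,H} → run F
t=13: ready={B,E,F,G,H} → run F
t=14: ready={B,E,G,H} → run H
t=15: ready={B,E,G,H} → run H
t=16: ready={B,E,G,H} → run H
t=17: ready={B,E,G,H} → run H
t=18: ready={B,E,G,H} → run H
t=19: ready={B,E,G} → run B
t=20: ready={B,E,G} → run B
t=21: ready={B,E,G} → run B
t=22: ready={B,E,G} → run B
t=23: ready={B,E,G} → run B
t=24: ready={B,E,G} → run B
t=25: ready={B,E,G} → run B
t=26: ready={E,G} → run E
t=27: ready={E,G} → run E
t=28: ready={G} → run G
t=29: ready={G} → run G
t=30: ready={G} → run G
t=31: (idle)
t=32: (idle)
t=33: (idle)
t=34: (idle)
t=35: (idle)

completion order = D, C, F, H, B, E, G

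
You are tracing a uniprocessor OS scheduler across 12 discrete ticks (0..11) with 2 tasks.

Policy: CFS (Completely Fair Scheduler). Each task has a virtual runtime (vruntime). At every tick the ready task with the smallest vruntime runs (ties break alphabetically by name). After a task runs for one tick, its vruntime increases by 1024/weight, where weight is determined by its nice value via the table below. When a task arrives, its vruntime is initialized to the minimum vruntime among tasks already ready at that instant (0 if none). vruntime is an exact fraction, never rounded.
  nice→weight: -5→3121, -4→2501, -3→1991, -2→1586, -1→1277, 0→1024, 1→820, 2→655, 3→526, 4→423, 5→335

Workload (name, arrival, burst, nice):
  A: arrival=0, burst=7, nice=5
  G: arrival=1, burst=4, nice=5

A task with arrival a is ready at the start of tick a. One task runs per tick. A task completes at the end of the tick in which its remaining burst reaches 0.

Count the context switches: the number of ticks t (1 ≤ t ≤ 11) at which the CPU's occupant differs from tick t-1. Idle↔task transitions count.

context switches = 9

t=0: vr[A=0] → run A
t=1: vr[A=1024/335 G=1024/335] → run A
t=2: vr[A=2048/335 G=1024/335] → run G
t=3: vr[A=2048/335 G=2048/335] → run A
t=4: vr[A=3072/335 G=2048/335] → run G
t=5: vr[A=3072/335 G=3072/335] → run A
t=6: vr[A=4096/335 G=3072/335] → run G
t=7: vr[A=4096/335 G=4096/335] → run A
t=8: vr[A=1024/67 G=4096/335] → run G
t=9: vr[A=1024/67] → run A
t=10: vr[A=6144/335] → run A
t=11: (idle)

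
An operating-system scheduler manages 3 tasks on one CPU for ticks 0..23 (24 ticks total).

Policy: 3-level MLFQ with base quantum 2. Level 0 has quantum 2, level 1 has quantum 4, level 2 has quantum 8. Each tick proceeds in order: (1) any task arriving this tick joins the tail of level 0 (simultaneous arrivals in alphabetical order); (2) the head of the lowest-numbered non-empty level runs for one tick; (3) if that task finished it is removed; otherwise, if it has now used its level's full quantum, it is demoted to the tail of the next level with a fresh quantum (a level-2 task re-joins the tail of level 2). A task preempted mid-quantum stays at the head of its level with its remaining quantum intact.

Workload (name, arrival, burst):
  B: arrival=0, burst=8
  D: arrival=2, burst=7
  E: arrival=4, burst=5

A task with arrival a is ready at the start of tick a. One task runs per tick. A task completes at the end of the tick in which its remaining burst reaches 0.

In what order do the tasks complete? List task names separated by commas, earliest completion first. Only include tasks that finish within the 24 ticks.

t=0: L0/L1/L2 = B/-/- → run B
t=1: L0/L1/L2 = B/-/- → run B
t=2: L0/L1/L2 = D/B/- → run D
t=3: L0/L1/L2 = D/B/- → run D
t=4: L0/L1/L2 = E/BD/- → run E
t=5: L0/L1/L2 = E/BD/- → run E
t=6: L0/L1/L2 = -/BDE/- → run B
t=7: L0/L1/L2 = -/BDE/- → run B
t=8: L0/L1/L2 = -/BDE/- → run B
t=9: L0/L1/L2 = -/BDE/- → run B
t=10: L0/L1/L2 = -/DE/B → run D
t=11: L0/L1/L2 = -/DE/B → run D
t=12: L0/L1/L2 = -/DE/B → run D
t=13: L0/L1/L2 = -/DE/B → run D
t=14: L0/L1/L2 = -/E/BD → run E
t=15: L0/L1/L2 = -/E/BD → run E
t=16: L0/L1/L2 = -/E/BD → run E
t=17: L0/L1/L2 = -/-/BD → run B
t=18: L0/L1/L2 = -/-/BD → run B
t=19: L0/L1/L2 = -/-/D → run D
t=20: (idle)
t=21: (idle)
t=22: (idle)
t=23: (idle)

completion order = E, B, D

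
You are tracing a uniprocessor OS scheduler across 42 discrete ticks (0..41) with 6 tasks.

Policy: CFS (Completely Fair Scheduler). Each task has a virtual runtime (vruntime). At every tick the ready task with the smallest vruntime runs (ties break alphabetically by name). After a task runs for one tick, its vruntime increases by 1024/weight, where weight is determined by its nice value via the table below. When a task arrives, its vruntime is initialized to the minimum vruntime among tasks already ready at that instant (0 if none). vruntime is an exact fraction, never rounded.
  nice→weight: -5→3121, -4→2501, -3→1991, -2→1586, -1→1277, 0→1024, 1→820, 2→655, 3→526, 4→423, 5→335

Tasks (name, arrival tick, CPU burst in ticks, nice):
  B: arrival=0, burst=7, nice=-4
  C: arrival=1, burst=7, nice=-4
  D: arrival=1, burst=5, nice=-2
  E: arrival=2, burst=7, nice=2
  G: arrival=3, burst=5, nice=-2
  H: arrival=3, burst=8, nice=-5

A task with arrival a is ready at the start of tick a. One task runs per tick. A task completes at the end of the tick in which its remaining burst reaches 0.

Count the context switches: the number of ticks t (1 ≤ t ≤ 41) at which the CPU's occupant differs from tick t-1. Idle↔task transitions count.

t=0: vr[B=0] → run B
t=1: vr[B=1024/2501 C=1024/2501 D=1024/2501] → run B
t=2: vr[B=2048/2501 C=1024/2501 D=1024/2501 E=1024/2501] → run C
t=3: vr[B=2048/2501 C=2048/2501 D=1024/2501 E=1024/2501 G=1024/2501 H=1024/2501] → run D
t=4: vr[B=2048/2501 C=2048/2501 D=34304/32513 E=1024/2501 G=1024/2501 H=1024/2501] → run E
t=5: vr[B=2048/2501 C=2048/2501 D=34304/32513 E=3231744/1638155 G=1024/2501 H=1024/2501] → run G
t=6: vr[B=2048/2501 C=2048/2501 D=34304/32513 E=3231744/1638155 G=34304/32513 H=1024/2501] → run H
t=7: vr[B=2048/2501 C=2048/2501 D=34304/32513 E=3231744/1638155 G=34304/32513 H=5756928/7805621] → run H
t=8: vr[B=2048/2501 C=2048/2501 D=34304/32513 E=3231744/1638155 G=34304/32513 H=8317952/7805621] → run B
t=9: vr[B=3072/2501 C=2048/2501 D=34304/32513 E=3231744/1638155 G=34304/32513 H=8317952/7805621] → run C
t=10: vr[B=3072/2501 C=3072/2501 D=34304/32513 E=3231744/1638155 G=34304/32513 H=8317952/7805621] → run D
t=11: vr[B=3072/2501 C=3072/2501 D=55296/32513 E=3231744/1638155 G=34304/32513 H=8317952/7805621] → run G
t=12: vr[B=3072/2501 C=3072/2501 D=55296/32513 E=3231744/1638155 G=55296/32513 H=8317952/7805621] → run H
t=13: vr[B=3072/2501 C=3072/2501 D=55296/32513 E=3231744/1638155 G=55296/32513 H=10878976/7805621] → run B
t=14: vr[B=4096/2501 C=3072/2501 D=55296/32513 E=3231744/1638155 G=55296/32513 H=10878976/7805621] → run C
t=15: vr[B=4096/2501 C=4096/2501 D=55296/32513 E=3231744/1638155 G=55296/32513 H=10878976/7805621] → run H
t=16: vr[B=4096/2501 C=4096/2501 D=55296/32513 E=3231744/1638155 G=55296/32513 H=13440000/7805621] → run B
t=17: vr[B=5120/2501 C=4096/2501 D=55296/32513 E=3231744/1638155 G=55296/32513 H=13440000/7805621] → run C
t=18: vr[B=5120/2501 C=5120/2501 D=55296/32513 E=3231744/1638155 G=55296/32513 H=13440000/7805621] → run D
t=19: vr[B=5120/2501 C=5120/2501 D=76288/32513 E=3231744/1638155 G=55296/32513 H=13440000/7805621] → run G
t=20: vr[B=5120/2501 C=5120/2501 D=76288/32513 E=3231744/1638155 G=76288/32513 H=13440000/7805621] → run H
t=21: vr[B=5120/2501 C=5120/2501 D=76288/32513 E=3231744/1638155 G=76288/32513 H=16001024/7805621] → run E
t=22: vr[B=5120/2501 C=5120/2501 D=76288/32513 E=5792768/1638155 G=76288/32513 H=16001024/7805621] → run B
t=23: vr[B=6144/2501 C=5120/2501 D=76288/32513 E=5792768/1638155 G=76288/32513 H=16001024/7805621] → run C
t=24: vr[B=6144/2501 C=6144/2501 D=76288/32513 E=5792768/1638155 G=76288/32513 H=16001024/7805621] → run H
t=25: vr[B=6144/2501 C=6144/2501 D=76288/32513 E=5792768/1638155 G=76288/32513 H=18562048/7805621] → run D
t=26: vr[B=6144/2501 C=6144/2501 D=97280/32513 E=5792768/1638155 G=76288/32513 H=18562048/7805621] → run G
t=27: vr[B=6144/2501 C=6144/2501 D=97280/32513 E=5792768/1638155 G=97280/32513 H=18562048/7805621] → run H
t=28: vr[B=6144/2501 C=6144/2501 D=97280/32513 E=5792768/1638155 G=97280/32513 H=21123072/7805621] → run B
t=29: vr[C=6144/2501 D=97280/32513 E=5792768/1638155 G=97280/32513 H=21123072/7805621] → run C
t=30: vr[C=7168/2501 D=97280/32513 E=5792768/1638155 G=97280/32513 H=21123072/7805621] → run H
t=31: vr[C=7168/2501 D=97280/32513 E=5792768/1638155 G=97280/32513] → run C
t=32: vr[D=97280/32513 E=5792768/1638155 G=97280/32513] → run D
t=33: vr[E=5792768/1638155 G=97280/32513] → run G
t=34: vr[E=5792768/1638155] → run E
t=35: vr[E=8353792/1638155] → run E
t=36: vr[E=10914816/1638155] → run E
t=37: vr[E=2695168/327631] → run E
t=38: vr[E=16036864/1638155] → run E
t=39: (idle)
t=40: (idle)
t=41: (idle)

context switches = 33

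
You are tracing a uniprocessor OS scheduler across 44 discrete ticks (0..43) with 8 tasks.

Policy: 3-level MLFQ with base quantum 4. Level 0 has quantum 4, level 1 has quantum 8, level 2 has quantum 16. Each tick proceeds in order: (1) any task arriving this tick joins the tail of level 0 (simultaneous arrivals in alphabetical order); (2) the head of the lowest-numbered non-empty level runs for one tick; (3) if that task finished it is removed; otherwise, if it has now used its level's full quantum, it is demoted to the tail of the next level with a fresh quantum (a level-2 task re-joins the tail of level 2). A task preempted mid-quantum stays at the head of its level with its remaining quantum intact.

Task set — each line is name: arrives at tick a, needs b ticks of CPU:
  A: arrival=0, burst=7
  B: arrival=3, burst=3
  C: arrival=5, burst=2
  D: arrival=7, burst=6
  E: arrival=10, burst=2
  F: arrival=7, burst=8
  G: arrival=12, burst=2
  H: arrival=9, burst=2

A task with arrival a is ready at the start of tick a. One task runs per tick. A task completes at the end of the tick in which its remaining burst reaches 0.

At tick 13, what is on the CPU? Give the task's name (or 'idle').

t=0: L0/L1/L2 = A/-/- → run A
t=1: L0/L1/L2 = A/-/- → run A
t=2: L0/L1/L2 = A/-/- → run A
t=3: L0/L1/L2 = AB/-/- → run A
t=4: L0/L1/L2 = B/A/- → run B
t=5: L0/L1/L2 = BC/A/- → run B
t=6: L0/L1/L2 = BC/A/- → run B
t=7: L0/L1/L2 = CDF/A/- → run C
t=8: L0/L1/L2 = CDF/A/- → run C
t=9: L0/L1/L2 = DFH/A/- → run D
t=10: L0/L1/L2 = DFHE/A/- → run D
t=11: L0/L1/L2 = DFHE/A/- → run D
t=12: L0/L1/L2 = DFHEG/A/- → run D
t=13: L0/L1/L2 = FHEG/AD/- → run F
t=14: L0/L1/L2 = FHEG/AD/- → run F
t=15: L0/L1/L2 = FHEG/AD/- → run F
t=16: L0/L1/L2 = FHEG/AD/- → run F
t=17: L0/L1/L2 = HEG/ADF/- → run H
t=18: L0/L1/L2 = HEG/ADF/- → run H
t=19: L0/L1/L2 = EG/ADF/- → run E
t=20: L0/L1/L2 = EG/ADF/- → run E
t=21: L0/L1/L2 = G/ADF/- → run G
t=22: L0/L1/L2 = G/ADF/- → run G
t=23: L0/L1/L2 = -/ADF/- → run A
t=24: L0/L1/L2 = -/ADF/- → run A
t=25: L0/L1/L2 = -/ADF/- → run A
t=26: L0/L1/L2 = -/DF/- → run D
t=27: L0/L1/L2 = -/DF/- → run D
t=28: L0/L1/L2 = -/F/- → run F
t=29: L0/L1/L2 = -/F/- → run F
t=30: L0/L1/L2 = -/F/- → run F
t=31: L0/L1/L2 = -/F/- → run F
t=32: (idle)
t=33: (idle)
t=34: (idle)
t=35: (idle)
t=36: (idle)
t=37: (idle)
t=38: (idle)
t=39: (idle)
t=40: (idle)
t=41: (idle)
t=42: (idle)
t=43: (idle)

running at tick 13 = F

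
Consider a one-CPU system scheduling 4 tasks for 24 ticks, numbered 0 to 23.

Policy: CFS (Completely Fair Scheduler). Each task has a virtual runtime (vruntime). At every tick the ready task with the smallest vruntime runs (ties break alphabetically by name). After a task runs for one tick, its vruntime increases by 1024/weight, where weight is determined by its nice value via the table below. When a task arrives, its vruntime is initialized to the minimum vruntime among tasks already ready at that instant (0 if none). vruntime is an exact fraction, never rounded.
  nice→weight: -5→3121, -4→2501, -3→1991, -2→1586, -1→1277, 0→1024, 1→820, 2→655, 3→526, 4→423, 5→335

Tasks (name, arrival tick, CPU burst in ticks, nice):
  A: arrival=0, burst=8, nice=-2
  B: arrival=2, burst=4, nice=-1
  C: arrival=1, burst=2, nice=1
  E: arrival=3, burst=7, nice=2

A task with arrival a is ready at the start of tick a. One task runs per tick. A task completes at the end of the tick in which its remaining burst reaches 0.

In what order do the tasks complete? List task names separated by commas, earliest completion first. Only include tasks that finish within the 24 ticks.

t=0: vr[A=0] → run A
t=1: vr[A=512/793 C=512/793] → run A
t=2: vr[A=1024/793 B=512/793 C=512/793] → run B
t=3: vr[A=1024/793 B=1465856/1012661 C=512/793 E=512/793] → run C
t=4: vr[A=1024/793 B=1465856/1012661 C=307968/162565 E=512/793] → run E
t=5: vr[A=1024/793 B=1465856/1012661 C=307968/162565 E=1147392/519415] → run A
t=6: vr[A=1536/793 B=1465856/1012661 C=307968/162565 E=1147392/519415] → run B
t=7: vr[A=1536/793 B=2277888/1012661 C=307968/162565 E=1147392/519415] → run C
t=8: vr[A=1536/793 B=2277888/1012661 E=1147392/519415] → run A
t=9: vr[A=2048/793 B=2277888/1012661 E=1147392/519415] → run E
t=10: vr[A=2048/793 B=2277888/1012661 E=1959424/519415] → run B
t=11: vr[A=2048/793 B=3089920/1012661 E=1959424/519415] → run A
t=12: vr[A=2560/793 B=3089920/1012661 E=1959424/519415] → run B
t=13: vr[A=2560/793 E=1959424/519415] → run A
t=14: vr[A=3072/793 E=1959424/519415] → run E
t=15: vr[A=3072/793 E=2771456/519415] → run A
t=16: vr[A=3584/793 E=2771456/519415] → run A
t=17: vr[E=2771456/519415] → run E
t=18: vr[E=3583488/519415] → run E
t=19: vr[E=879104/103883] → run E
t=20: vr[E=5207552/519415] → run E
t=21: (idle)
t=22: (idle)
t=23: (idle)

completion order = C, B, A, E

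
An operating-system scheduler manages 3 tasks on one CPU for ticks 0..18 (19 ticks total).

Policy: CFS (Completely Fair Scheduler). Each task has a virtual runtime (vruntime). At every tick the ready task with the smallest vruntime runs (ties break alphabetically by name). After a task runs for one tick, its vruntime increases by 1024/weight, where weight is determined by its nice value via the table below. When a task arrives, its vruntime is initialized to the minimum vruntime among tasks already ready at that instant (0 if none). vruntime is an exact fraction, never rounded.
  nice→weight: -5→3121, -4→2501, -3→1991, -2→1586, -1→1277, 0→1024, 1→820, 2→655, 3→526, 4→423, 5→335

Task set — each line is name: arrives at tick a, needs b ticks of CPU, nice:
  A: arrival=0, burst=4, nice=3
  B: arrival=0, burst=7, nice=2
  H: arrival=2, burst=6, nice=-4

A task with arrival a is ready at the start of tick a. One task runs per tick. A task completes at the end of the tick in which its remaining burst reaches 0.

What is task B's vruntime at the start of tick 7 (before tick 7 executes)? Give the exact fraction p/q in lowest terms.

vruntime(B, start of tick 7) = 2048/655

t=0: vr[A=0 B=0] → run A
t=1: vr[A=512/263 B=0] → run B
t=2: vr[A=512/263 B=1024/655 H=1024/655] → run B
t=3: vr[A=512/263 B=2048/655 H=1024/655] → run H
t=4: vr[A=512/263 B=2048/655 H=3231744/1638155] → run A
t=5: vr[A=1024/263 B=2048/655 H=3231744/1638155] → run H
t=6: vr[A=1024/263 B=2048/655 H=3902464/1638155] → run H
t=7: vr[A=1024/263 B=2048/655 H=4573184/1638155] → run H
t=8: vr[A=1024/263 B=2048/655 H=5243904/1638155] → run B
t=9: vr[A=1024/263 B=3072/655 H=5243904/1638155] → run H
t=10: vr[A=1024/263 B=3072/655 H=5914624/1638155] → run H
t=11: vr[A=1024/263 B=3072/655] → run A
t=12: vr[A=1536/263 B=3072/655] → run B
t=13: vr[A=1536/263 B=4096/655] → run A
t=14: vr[B=4096/655] → run B
t=15: vr[B=1024/131] → run B
t=16: vr[B=6144/655] → run B
t=17: (idle)
t=18: (idle)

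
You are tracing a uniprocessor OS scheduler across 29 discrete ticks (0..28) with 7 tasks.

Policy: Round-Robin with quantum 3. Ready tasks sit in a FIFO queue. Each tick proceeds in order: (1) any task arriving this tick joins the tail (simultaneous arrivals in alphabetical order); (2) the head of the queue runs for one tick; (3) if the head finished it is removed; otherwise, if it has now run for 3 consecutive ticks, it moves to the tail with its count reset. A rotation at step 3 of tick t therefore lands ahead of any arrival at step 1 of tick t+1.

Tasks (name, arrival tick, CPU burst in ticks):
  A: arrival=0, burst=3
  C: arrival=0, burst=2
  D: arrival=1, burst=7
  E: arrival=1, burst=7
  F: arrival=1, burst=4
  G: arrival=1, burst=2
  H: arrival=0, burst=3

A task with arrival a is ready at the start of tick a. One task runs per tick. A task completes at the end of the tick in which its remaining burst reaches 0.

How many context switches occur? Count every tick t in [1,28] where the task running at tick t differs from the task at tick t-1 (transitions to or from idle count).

t=0: queue=[A,C,H] q_used=0 → run A
t=1: queue=[A,C,H,D,E,F,G] q_used=1 → run A
t=2: queue=[A,C,H,D,E,F,G] q_used=2 → run A
t=3: queue=[C,H,D,E,F,G] q_used=0 → run C
t=4: queue=[C,H,D,E,F,G] q_used=1 → run C
t=5: queue=[H,D,E,F,G] q_used=0 → run H
t=6: queue=[H,D,E,F,G] q_used=1 → run H
t=7: queue=[H,D,E,F,G] q_used=2 → run H
t=8: queue=[D,E,F,G] q_used=0 → run D
t=9: queue=[D,E,F,G] q_used=1 → run D
t=10: queue=[D,E,F,G] q_used=2 → run D
t=11: queue=[E,F,G,D] q_used=0 → run E
t=12: queue=[E,F,G,D] q_used=1 → run E
t=13: queue=[E,F,G,D] q_used=2 → run E
t=14: queue=[F,G,D,E] q_used=0 → run F
t=15: queue=[F,G,D,E] q_used=1 → run F
t=16: queue=[F,G,D,E] q_used=2 → run F
t=17: queue=[G,D,E,F] q_used=0 → run G
t=18: queue=[G,D,E,F] q_used=1 → run G
t=19: queue=[D,E,F] q_used=0 → run D
t=20: queue=[D,E,F] q_used=1 → run D
t=21: queue=[D,E,F] q_used=2 → run D
t=22: queue=[E,F,D] q_used=0 → run E
t=23: queue=[E,F,D] q_used=1 → run E
t=24: queue=[E,F,D] q_used=2 → run E
t=25: queue=[F,D,E] q_used=0 → run F
t=26: queue=[D,E] q_used=0 → run D
t=27: queue=[E] q_used=0 → run E
t=28: (idle)

context switches = 12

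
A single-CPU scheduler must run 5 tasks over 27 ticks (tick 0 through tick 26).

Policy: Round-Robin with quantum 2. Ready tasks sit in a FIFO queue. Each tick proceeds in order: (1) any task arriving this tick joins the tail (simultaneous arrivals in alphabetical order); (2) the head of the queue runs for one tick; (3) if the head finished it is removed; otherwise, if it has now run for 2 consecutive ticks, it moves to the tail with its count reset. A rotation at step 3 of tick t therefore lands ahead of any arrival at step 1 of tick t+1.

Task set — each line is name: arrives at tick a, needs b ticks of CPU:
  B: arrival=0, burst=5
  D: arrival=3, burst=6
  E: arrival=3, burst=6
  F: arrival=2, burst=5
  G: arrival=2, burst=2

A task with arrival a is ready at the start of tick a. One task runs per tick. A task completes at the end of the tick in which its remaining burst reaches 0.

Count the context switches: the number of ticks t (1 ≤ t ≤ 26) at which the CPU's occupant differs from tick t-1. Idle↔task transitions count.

context switches = 12

t=0: queue=[B] q_used=0 → run B
t=1: queue=[B] q_used=1 → run B
t=2: queue=[B,F,G] q_used=0 → run B
t=3: queue=[B,F,G,D,E] q_used=1 → run B
t=4: queue=[F,G,D,E,B] q_used=0 → run F
t=5: queue=[F,G,D,E,B] q_used=1 → run F
t=6: queue=[G,D,E,B,F] q_used=0 → run G
t=7: queue=[G,D,E,B,F] q_used=1 → run G
t=8: queue=[D,E,B,F] q_used=0 → run D
t=9: queue=[D,E,B,F] q_used=1 → run D
t=10: queue=[E,B,F,D] q_used=0 → run E
t=11: queue=[E,B,F,D] q_used=1 → run E
t=12: queue=[B,F,D,E] q_used=0 → run B
t=13: queue=[F,D,E] q_used=0 → run F
t=14: queue=[F,D,E] q_used=1 → run F
t=15: queue=[D,E,F] q_used=0 → run D
t=16: queue=[D,E,F] q_used=1 → run D
t=17: queue=[E,F,D] q_used=0 → run E
t=18: queue=[E,F,D] q_used=1 → run E
t=19: queue=[F,D,E] q_used=0 → run F
t=20: queue=[D,E] q_used=0 → run D
t=21: queue=[D,E] q_used=1 → run D
t=22: queue=[E] q_used=0 → run E
t=23: queue=[E] q_used=1 → run E
t=24: (idle)
t=25: (idle)
t=26: (idle)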